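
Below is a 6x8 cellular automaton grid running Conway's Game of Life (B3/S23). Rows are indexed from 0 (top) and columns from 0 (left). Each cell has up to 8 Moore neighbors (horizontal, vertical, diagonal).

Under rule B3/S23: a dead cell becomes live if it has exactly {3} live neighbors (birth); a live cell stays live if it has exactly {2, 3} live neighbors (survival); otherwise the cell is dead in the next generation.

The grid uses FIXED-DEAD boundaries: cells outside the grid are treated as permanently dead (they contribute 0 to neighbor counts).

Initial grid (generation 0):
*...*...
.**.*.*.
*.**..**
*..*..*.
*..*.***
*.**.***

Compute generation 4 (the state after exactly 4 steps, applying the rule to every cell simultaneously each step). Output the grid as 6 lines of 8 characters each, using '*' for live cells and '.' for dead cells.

Simulating step by step:
Generation 0 (given above): 25 live cells
Generation 1: 21 live cells
.*.*.*..
*.*.*.**
*...*.**
*..*....
*..*....
.***.*.*
Generation 2: 24 live cells
.******.
*.*.*..*
*...*.**
**.**...
*..*....
.****...
Generation 3: 24 live cells
.**.***.
*.*....*
*.*.*.**
******..
*.......
.****...
Generation 4: 23 live cells
(generation 4 grid is the final answer)

Answer: .***.**.
*.*.*..*
*...*.**
*.*.***.
*....*..
.***....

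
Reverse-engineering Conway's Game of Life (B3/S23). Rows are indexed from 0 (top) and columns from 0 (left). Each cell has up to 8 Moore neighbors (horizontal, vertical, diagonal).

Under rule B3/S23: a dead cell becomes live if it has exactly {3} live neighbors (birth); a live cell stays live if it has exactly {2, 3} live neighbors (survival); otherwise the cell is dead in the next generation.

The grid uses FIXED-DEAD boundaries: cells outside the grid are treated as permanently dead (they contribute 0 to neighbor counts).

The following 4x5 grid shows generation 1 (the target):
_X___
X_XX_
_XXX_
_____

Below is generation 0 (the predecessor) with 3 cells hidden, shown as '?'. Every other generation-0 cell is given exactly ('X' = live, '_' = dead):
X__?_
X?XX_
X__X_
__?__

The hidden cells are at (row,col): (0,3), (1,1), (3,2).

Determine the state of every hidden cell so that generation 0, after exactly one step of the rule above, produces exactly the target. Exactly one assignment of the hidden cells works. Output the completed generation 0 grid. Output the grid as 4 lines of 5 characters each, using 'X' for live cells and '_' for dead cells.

Hidden generation-0 cells (in order): (0,3), (1,1), (3,2).
A hidden cell only influences target cells in its own 3x3 neighborhood. Try each of the 2^3 = 8 assignments, step the completed generation 0 forward once under B3/S23, and compare with the target:
  (0,3)=_ (1,1)=_ (3,2)=_ -> step reproduces the target at every cell -> ACCEPT
  (0,3)=_ (1,1)=_ (3,2)=X -> step gives (2,1)='_' but target has 'X' -> reject
  (0,3)=_ (1,1)=X (3,2)=_ -> step gives (0,0)='X' but target has '_' -> reject
  (0,3)=_ (1,1)=X (3,2)=X -> step gives (0,0)='X' but target has '_' -> reject
  (0,3)=X (1,1)=_ (3,2)=_ -> step gives (0,2)='X' but target has '_' -> reject
  (0,3)=X (1,1)=_ (3,2)=X -> step gives (0,2)='X' but target has '_' -> reject
  (0,3)=X (1,1)=X (3,2)=_ -> step gives (0,0)='X' but target has '_' -> reject
  (0,3)=X (1,1)=X (3,2)=X -> step gives (0,0)='X' but target has '_' -> reject
Unique solution: (0,3)=dead, (1,1)=dead, (3,2)=dead.
Check: live-neighbor counts of every cell in the completed generation 0:
13221
24222
13322
11111
Applying B3/S23 to generation 0 with these counts gives:
_X___
X_XX_
_XXX_
_____
which matches the target exactly.

Answer: X____
X_XX_
X__X_
_____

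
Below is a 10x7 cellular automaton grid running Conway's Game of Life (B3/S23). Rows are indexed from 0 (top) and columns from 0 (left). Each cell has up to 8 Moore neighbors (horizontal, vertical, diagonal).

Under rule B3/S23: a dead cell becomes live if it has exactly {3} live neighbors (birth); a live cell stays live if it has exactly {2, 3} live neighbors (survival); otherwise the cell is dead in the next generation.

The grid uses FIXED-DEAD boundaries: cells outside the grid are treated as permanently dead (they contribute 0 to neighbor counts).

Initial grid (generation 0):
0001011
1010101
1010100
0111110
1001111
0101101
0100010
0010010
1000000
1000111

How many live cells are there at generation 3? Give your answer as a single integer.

Simulating step by step:
Generation 0 (given above): 33 live cells
Generation 1: 25 live cells
0001111
0010101
1000000
1000001
1000001
1101001
0101011
0100000
0100101
0000010
Generation 2: 26 live cells
0001101
0000101
0100010
1100000
1000011
1100101
0100111
1100101
0000010
0000010
Generation 3: 28 live cells
0001100
0001101
1100010
1100011
0000011
1100100
0011101
1100101
0000111
0000000
Population at generation 3: 28

Answer: 28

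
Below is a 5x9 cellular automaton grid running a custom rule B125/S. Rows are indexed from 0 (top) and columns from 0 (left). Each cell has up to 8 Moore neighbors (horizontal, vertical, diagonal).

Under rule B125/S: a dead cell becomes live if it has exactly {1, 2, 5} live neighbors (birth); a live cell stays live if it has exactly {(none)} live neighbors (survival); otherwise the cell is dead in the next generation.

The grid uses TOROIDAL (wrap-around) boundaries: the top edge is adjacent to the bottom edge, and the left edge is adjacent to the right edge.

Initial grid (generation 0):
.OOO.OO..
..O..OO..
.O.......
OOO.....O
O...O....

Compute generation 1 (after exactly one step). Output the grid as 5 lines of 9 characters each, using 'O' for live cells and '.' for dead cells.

Answer: O......OO
O......O.
...OOOOOO
...OOO.O.
..O...OO.

Derivation:
Simulating step by step:
Generation 0 (given above): 15 live cells
Generation 1: 18 live cells
(generation 1 grid is the final answer)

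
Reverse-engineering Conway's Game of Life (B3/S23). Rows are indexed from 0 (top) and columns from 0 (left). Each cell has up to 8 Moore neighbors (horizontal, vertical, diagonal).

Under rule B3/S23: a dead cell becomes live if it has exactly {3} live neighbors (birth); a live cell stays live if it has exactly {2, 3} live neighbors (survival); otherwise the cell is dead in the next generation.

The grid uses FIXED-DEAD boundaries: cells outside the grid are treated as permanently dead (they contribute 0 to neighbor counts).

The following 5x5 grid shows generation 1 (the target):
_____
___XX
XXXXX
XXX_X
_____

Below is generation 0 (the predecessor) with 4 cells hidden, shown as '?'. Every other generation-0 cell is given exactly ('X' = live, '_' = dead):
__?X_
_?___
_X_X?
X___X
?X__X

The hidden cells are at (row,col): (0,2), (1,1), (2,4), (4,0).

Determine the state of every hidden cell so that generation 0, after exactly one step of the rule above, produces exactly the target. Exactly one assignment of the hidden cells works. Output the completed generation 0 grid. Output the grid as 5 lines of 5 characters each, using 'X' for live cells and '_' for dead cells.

Hidden generation-0 cells (in order): (0,2), (1,1), (2,4), (4,0).
A hidden cell only influences target cells in its own 3x3 neighborhood. Try each of the 2^4 = 16 assignments, step the completed generation 0 forward once under B3/S23, and compare with the target:
  (0,2)=_ (1,1)=_ (2,4)=_ (4,0)=_ -> step gives (1,2)='X' but target has '_' -> reject
  (0,2)=_ (1,1)=_ (2,4)=_ (4,0)=X -> step gives (1,2)='X' but target has '_' -> reject
  (0,2)=_ (1,1)=_ (2,4)=X (4,0)=_ -> step gives (1,2)='X' but target has '_' -> reject
  (0,2)=_ (1,1)=_ (2,4)=X (4,0)=X -> step gives (1,2)='X' but target has '_' -> reject
  (0,2)=_ (1,1)=X (2,4)=_ (4,0)=_ -> step gives (1,3)='_' but target has 'X' -> reject
  (0,2)=_ (1,1)=X (2,4)=_ (4,0)=X -> step gives (1,3)='_' but target has 'X' -> reject
  (0,2)=_ (1,1)=X (2,4)=X (4,0)=_ -> step reproduces the target at every cell -> ACCEPT
  (0,2)=_ (1,1)=X (2,4)=X (4,0)=X -> step gives (3,1)='_' but target has 'X' -> reject
  (0,2)=X (1,1)=_ (2,4)=_ (4,0)=_ -> step gives (1,4)='_' but target has 'X' -> reject
  (0,2)=X (1,1)=_ (2,4)=_ (4,0)=X -> step gives (1,4)='_' but target has 'X' -> reject
  (0,2)=X (1,1)=_ (2,4)=X (4,0)=_ -> step gives (1,3)='_' but target has 'X' -> reject
  (0,2)=X (1,1)=_ (2,4)=X (4,0)=X -> step gives (1,3)='_' but target has 'X' -> reject
  (0,2)=X (1,1)=X (2,4)=_ (4,0)=_ -> step gives (0,2)='X' but target has '_' -> reject
  (0,2)=X (1,1)=X (2,4)=_ (4,0)=X -> step gives (0,2)='X' but target has '_' -> reject
  (0,2)=X (1,1)=X (2,4)=X (4,0)=_ -> step gives (0,2)='X' but target has '_' -> reject
  (0,2)=X (1,1)=X (2,4)=X (4,0)=X -> step gives (0,2)='X' but target has '_' -> reject
Unique solution: (0,2)=dead, (1,1)=live, (2,4)=live, (4,0)=dead.
Check: live-neighbor counts of every cell in the completed generation 0:
11201
21433
32322
23343
21121
Applying B3/S23 to generation 0 with these counts gives:
_____
___XX
XXXXX
XXX_X
_____
which matches the target exactly.

Answer: ___X_
_X___
_X_XX
X___X
_X__X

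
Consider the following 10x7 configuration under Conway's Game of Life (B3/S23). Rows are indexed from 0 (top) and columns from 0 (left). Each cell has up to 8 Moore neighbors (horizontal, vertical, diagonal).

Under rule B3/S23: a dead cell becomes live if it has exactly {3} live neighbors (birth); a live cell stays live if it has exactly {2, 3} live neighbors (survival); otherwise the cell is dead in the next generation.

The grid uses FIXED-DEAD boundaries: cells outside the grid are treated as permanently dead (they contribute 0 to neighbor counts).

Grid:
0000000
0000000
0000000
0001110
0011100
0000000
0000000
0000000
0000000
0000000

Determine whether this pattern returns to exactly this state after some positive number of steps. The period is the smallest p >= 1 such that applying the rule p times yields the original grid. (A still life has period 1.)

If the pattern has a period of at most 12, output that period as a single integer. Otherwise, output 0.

Answer: 2

Derivation:
Simulating and comparing each generation to the original:
Gen 0 (original, given above): 6 live cells
Gen 1: 6 live cells, differs from original
Gen 2: 6 live cells, MATCHES original -> period = 2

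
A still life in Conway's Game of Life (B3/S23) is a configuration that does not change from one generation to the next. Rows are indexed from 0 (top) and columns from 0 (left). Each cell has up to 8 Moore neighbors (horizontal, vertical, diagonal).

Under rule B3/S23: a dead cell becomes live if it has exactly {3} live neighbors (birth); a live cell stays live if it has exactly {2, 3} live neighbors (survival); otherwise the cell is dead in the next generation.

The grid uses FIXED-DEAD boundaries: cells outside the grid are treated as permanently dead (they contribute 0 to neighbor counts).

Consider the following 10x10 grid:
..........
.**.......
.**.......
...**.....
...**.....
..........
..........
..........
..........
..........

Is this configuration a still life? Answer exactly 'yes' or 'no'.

Compute generation 1 and compare to generation 0 (given above):
Generation 1:
..........
.**.......
.*........
....*.....
...**.....
..........
..........
..........
..........
..........
Cell (2,2) differs: gen0=1 vs gen1=0 -> NOT a still life.

Answer: no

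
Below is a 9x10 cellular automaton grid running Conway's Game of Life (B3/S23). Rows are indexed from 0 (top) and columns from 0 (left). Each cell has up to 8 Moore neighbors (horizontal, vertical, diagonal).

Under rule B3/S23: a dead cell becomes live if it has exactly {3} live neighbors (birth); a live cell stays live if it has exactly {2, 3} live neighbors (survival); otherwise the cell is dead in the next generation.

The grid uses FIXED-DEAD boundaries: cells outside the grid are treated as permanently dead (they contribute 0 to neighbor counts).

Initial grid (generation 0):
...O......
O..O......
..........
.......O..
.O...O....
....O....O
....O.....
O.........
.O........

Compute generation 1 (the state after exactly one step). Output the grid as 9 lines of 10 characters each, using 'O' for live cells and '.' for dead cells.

Simulating step by step:
Generation 0 (given above): 11 live cells
Generation 1: 2 live cells
(generation 1 grid is the final answer)

Answer: ..........
..........
..........
..........
..........
....OO....
..........
..........
..........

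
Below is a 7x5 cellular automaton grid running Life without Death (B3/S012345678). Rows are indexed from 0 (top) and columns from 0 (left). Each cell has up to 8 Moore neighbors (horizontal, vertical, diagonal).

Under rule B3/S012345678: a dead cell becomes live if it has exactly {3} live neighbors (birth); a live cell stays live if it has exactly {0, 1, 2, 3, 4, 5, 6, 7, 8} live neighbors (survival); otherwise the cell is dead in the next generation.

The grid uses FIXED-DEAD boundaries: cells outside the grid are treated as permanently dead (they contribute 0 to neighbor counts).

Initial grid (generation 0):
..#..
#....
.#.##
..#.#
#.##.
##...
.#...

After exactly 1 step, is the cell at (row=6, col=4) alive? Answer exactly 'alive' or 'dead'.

Simulating step by step:
Generation 0 (given above): 13 live cells
Generation 1: 18 live cells
..#..
####.
.####
..#.#
#.##.
##...
##...

Cell (6,4) at generation 1: 0 -> dead

Answer: dead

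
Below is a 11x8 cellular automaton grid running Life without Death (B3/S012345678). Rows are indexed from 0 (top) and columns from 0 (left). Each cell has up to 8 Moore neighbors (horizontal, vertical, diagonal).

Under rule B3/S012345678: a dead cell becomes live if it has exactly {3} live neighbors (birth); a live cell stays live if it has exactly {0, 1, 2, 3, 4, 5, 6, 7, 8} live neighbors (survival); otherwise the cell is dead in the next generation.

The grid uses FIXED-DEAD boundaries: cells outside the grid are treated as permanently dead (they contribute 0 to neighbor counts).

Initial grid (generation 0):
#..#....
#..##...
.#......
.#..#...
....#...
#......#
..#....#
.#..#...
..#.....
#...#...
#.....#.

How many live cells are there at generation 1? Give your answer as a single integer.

Simulating step by step:
Generation 0 (given above): 20 live cells
Generation 1: 33 live cells
#..##...
#####...
#####...
.#..#...
....#...
#......#
.##....#
.####...
.###....
##..#...
#.....#.
Population at generation 1: 33

Answer: 33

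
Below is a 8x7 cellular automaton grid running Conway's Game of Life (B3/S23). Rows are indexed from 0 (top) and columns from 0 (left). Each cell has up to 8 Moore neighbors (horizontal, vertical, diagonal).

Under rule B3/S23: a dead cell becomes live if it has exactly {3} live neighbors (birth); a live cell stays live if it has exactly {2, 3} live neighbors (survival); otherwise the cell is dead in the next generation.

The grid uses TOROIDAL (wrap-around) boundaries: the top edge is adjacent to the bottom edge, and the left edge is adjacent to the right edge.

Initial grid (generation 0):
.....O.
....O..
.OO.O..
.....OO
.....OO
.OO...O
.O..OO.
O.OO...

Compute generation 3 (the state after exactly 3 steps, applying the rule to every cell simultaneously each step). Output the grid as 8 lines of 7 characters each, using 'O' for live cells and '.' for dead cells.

Answer: OO...OO
.....OO
...O..O
O.OOOOO
......O
O.OOOOO
.O.O.O.
O.....O

Derivation:
Simulating step by step:
Generation 0 (given above): 18 live cells
Generation 1: 22 live cells
...OO..
...OOO.
...OO..
O...O.O
.......
.OO.O.O
....OOO
.OOO.OO
Generation 2: 17 live cells
......O
..O..O.
......O
...OOO.
.O.O..O
O..OO.O
.......
O.O...O
Generation 3: 26 live cells
(generation 3 grid is the final answer)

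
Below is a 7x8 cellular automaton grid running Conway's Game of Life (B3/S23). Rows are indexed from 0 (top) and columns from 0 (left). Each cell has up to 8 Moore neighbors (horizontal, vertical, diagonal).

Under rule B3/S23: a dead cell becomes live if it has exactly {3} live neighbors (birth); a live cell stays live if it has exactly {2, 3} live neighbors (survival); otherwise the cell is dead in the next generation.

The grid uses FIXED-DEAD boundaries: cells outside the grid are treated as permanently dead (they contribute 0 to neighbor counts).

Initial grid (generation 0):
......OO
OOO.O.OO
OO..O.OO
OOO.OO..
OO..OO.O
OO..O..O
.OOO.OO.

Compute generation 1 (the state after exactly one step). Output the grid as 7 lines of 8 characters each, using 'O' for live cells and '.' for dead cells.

Answer: .O...OOO
O.OO....
....O..O
..O....O
........
.......O
OOOOOOO.

Derivation:
Simulating step by step:
Generation 0 (given above): 32 live cells
Generation 1: 19 live cells
(generation 1 grid is the final answer)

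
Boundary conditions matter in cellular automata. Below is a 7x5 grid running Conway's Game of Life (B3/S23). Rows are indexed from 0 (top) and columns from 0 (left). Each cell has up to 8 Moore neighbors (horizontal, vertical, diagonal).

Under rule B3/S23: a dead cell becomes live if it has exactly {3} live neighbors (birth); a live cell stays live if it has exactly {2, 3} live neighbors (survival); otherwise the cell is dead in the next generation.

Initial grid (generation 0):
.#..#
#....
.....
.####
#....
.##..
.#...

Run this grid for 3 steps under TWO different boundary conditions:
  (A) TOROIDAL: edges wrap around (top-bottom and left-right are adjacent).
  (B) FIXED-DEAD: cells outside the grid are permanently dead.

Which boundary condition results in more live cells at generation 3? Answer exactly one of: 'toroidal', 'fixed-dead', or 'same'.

Under TOROIDAL boundary, generation 3:
.....
.....
.....
.....
.....
.....
##...
Population = 2

Under FIXED-DEAD boundary, generation 3:
.....
..#..
.#.#.
##.##
#.##.
#.##.
.....
Population = 13

Comparison: toroidal=2, fixed-dead=13 -> fixed-dead

Answer: fixed-dead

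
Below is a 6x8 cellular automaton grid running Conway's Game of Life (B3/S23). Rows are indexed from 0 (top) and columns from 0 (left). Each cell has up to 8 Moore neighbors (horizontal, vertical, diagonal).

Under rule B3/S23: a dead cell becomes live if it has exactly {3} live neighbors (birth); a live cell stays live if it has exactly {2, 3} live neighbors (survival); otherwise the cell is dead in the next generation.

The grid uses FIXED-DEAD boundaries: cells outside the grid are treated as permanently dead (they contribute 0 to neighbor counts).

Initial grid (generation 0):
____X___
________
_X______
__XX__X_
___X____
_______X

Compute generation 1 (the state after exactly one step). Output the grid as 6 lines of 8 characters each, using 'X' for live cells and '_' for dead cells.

Answer: ________
________
__X_____
__XX____
__XX____
________

Derivation:
Simulating step by step:
Generation 0 (given above): 7 live cells
Generation 1: 5 live cells
(generation 1 grid is the final answer)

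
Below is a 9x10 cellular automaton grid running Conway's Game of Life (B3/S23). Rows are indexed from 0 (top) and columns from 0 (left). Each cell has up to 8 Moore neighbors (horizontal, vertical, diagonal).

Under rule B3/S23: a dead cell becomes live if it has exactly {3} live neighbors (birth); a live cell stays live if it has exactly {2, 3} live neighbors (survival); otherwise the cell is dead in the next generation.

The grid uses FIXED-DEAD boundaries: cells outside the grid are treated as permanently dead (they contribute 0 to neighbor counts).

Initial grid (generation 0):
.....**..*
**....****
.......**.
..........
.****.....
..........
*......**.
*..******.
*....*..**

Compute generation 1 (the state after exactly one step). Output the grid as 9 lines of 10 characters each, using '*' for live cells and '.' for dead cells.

Answer: .....**..*
.....*...*
......*..*
..**......
..**......
.***......
....**..*.
**..**....
.....*..**

Derivation:
Simulating step by step:
Generation 0 (given above): 29 live cells
Generation 1: 24 live cells
(generation 1 grid is the final answer)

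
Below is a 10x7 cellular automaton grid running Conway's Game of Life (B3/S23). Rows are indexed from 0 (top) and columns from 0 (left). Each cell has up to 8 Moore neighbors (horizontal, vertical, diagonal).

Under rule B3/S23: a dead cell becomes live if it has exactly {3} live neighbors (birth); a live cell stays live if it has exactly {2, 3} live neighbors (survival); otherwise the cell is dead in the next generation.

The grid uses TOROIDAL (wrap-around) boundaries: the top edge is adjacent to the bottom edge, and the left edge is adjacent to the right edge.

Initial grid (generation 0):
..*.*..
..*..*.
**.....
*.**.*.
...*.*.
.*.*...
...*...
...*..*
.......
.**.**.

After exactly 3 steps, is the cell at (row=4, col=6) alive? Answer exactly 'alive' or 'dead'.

Answer: alive

Derivation:
Simulating step by step:
Generation 0 (given above): 21 live cells
Generation 1: 24 live cells
..*.*..
..**...
*..**..
*.**...
.*.*..*
...*...
...**..
.......
..****.
.**.**.
Generation 2: 20 live cells
....**.
.**....
....*..
*.....*
**.**..
...*...
...**..
..*..*.
.**..*.
.*.....
Generation 3: 31 live cells
.**....
...***.
**.....
**.****
*****.*
.......
..***..
.**..*.
.**....
.**.**.

Cell (4,6) at generation 3: 1 -> alive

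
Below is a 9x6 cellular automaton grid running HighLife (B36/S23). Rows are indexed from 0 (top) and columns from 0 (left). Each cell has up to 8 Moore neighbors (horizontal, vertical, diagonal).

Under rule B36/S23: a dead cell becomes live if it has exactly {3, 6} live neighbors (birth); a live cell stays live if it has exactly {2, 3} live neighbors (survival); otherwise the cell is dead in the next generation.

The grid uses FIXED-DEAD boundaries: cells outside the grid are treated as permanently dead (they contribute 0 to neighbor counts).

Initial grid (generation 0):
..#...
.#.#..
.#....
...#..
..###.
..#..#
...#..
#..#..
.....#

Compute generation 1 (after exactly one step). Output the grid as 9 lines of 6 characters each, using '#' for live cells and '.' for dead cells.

Answer: ..#...
.#....
......
...##.
..#.#.
..#...
..###.
....#.
......

Derivation:
Simulating step by step:
Generation 0 (given above): 14 live cells
Generation 1: 11 live cells
(generation 1 grid is the final answer)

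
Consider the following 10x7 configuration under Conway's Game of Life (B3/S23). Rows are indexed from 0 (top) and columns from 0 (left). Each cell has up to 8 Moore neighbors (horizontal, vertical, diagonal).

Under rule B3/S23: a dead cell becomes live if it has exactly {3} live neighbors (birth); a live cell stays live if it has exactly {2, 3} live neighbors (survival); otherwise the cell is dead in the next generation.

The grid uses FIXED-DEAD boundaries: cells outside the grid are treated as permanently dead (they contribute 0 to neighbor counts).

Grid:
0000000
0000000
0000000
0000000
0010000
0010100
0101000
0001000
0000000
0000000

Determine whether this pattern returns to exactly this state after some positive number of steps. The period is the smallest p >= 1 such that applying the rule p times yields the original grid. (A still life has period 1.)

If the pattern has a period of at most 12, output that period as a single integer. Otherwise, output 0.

Simulating and comparing each generation to the original:
Gen 0 (original, given above): 6 live cells
Gen 1: 6 live cells, differs from original
Gen 2: 6 live cells, MATCHES original -> period = 2

Answer: 2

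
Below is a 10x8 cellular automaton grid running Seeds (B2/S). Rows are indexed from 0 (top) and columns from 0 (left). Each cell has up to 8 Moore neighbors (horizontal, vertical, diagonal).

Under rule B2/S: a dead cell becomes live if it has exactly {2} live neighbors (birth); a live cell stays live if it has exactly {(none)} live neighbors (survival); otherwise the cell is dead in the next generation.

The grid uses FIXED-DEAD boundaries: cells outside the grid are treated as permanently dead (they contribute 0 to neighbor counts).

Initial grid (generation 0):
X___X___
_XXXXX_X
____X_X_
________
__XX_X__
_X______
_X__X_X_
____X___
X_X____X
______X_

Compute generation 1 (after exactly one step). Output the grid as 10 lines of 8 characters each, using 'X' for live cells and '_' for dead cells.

Simulating step by step:
Generation 0 (given above): 22 live cells
Generation 1: 23 live cells
(generation 1 grid is the final answer)

Answer: ______X_
X_______
_X_____X
__X___X_
_X__X___
X_____X_
X_XX____
X_X___XX
_X_X_XX_
_X_____X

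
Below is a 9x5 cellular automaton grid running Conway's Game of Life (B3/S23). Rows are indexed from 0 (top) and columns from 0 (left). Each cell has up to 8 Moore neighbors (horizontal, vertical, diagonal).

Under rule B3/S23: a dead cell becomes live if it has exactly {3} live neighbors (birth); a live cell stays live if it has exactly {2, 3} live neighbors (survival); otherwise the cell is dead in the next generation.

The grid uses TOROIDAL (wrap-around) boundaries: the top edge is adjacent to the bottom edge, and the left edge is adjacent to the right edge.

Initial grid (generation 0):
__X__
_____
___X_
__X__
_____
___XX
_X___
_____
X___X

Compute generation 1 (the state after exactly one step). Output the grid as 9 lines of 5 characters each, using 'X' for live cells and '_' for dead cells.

Simulating step by step:
Generation 0 (given above): 8 live cells
Generation 1: 2 live cells
(generation 1 grid is the final answer)

Answer: _____
_____
_____
_____
___X_
_____
_____
X____
_____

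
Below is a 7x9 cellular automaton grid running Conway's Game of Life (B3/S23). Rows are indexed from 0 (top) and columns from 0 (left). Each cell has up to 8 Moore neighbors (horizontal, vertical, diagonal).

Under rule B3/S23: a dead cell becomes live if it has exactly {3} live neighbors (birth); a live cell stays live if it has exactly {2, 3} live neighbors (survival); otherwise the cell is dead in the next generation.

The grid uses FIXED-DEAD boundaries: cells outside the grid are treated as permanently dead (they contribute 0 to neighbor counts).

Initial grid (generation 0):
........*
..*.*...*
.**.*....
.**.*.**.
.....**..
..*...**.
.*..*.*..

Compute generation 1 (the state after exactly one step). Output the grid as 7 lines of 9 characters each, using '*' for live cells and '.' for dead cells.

Simulating step by step:
Generation 0 (given above): 20 live cells
Generation 1: 16 live cells
(generation 1 grid is the final answer)

Answer: .........
.**......
....*..*.
.**.*.**.
.***.....
.......*.
.....***.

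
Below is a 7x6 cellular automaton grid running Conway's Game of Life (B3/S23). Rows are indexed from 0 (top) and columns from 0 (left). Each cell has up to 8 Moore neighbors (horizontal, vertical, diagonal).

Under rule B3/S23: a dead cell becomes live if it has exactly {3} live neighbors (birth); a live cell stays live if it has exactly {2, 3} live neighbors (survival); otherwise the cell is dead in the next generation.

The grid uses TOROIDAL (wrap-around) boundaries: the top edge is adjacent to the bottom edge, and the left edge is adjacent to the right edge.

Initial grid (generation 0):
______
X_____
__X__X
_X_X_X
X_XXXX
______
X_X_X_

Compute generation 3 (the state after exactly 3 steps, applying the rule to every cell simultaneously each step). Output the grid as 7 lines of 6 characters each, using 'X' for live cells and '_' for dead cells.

Simulating step by step:
Generation 0 (given above): 14 live cells
Generation 1: 14 live cells
_X___X
______
_XX_XX
_X____
XXXX_X
X_X___
______
Generation 2: 15 live cells
______
_XX_XX
XXX___
______
___X_X
X_XX_X
XX____
Generation 3: 23 live cells
(generation 3 grid is the final answer)

Answer: __X__X
__XX_X
X_XX_X
XXX___
X_XX_X
__XX_X
XXX__X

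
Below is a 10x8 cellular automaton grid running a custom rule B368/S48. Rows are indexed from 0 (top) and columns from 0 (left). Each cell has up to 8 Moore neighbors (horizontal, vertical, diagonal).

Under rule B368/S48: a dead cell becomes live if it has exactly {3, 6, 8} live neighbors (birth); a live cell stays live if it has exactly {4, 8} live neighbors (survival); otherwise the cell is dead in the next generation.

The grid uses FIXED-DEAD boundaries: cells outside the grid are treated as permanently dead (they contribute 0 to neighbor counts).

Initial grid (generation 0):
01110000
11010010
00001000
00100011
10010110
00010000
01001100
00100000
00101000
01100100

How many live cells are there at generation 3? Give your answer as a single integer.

Answer: 8

Derivation:
Simulating step by step:
Generation 0 (given above): 25 live cells
Generation 1: 22 live cells
10100000
00001000
01110111
00011000
00101001
00100010
00110000
01001100
00000000
00010000
Generation 2: 14 live cells
00000000
00000110
00010000
01001001
00000100
01000000
01001100
00110000
00001000
00000000
Generation 3: 8 live cells
00000000
00000000
00001110
00000000
00000000
00001100
00010000
00000100
00010000
00000000
Population at generation 3: 8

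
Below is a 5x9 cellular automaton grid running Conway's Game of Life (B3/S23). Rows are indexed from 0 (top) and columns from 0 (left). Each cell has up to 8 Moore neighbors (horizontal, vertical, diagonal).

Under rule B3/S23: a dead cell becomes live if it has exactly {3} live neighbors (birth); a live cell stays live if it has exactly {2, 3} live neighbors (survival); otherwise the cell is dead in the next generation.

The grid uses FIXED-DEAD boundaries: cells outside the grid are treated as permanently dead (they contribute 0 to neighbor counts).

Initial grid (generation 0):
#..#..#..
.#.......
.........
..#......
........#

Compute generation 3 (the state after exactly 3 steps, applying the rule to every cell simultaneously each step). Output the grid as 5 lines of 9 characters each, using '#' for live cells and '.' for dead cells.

Simulating step by step:
Generation 0 (given above): 6 live cells
Generation 1: 0 live cells
.........
.........
.........
.........
.........
Generation 2: 0 live cells
.........
.........
.........
.........
.........
Generation 3: 0 live cells
(generation 3 grid is the final answer)

Answer: .........
.........
.........
.........
.........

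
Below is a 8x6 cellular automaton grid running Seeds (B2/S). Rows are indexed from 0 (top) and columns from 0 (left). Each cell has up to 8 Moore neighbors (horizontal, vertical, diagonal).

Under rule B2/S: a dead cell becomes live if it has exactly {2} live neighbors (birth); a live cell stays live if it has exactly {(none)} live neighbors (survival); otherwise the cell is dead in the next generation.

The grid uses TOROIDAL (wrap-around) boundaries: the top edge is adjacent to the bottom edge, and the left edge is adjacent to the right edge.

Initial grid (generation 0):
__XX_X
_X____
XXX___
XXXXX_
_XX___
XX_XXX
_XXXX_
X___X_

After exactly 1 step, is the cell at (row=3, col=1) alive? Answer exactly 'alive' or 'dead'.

Simulating step by step:
Generation 0 (given above): 25 live cells
Generation 1: 3 live cells
______
____XX
____X_
______
______
______
______
______

Cell (3,1) at generation 1: 0 -> dead

Answer: dead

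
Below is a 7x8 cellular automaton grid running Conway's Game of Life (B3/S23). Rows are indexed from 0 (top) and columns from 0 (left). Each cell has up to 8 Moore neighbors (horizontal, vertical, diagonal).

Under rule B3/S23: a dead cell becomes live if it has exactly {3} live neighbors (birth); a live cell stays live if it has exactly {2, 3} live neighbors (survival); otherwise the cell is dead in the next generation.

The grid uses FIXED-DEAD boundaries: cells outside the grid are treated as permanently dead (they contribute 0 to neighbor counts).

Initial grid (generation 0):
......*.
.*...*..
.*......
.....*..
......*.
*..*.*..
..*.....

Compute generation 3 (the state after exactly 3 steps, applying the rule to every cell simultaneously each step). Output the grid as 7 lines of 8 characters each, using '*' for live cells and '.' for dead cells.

Simulating step by step:
Generation 0 (given above): 10 live cells
Generation 1: 3 live cells
........
........
........
........
....***.
........
........
Generation 2: 3 live cells
........
........
........
.....*..
.....*..
.....*..
........
Generation 3: 3 live cells
(generation 3 grid is the final answer)

Answer: ........
........
........
........
....***.
........
........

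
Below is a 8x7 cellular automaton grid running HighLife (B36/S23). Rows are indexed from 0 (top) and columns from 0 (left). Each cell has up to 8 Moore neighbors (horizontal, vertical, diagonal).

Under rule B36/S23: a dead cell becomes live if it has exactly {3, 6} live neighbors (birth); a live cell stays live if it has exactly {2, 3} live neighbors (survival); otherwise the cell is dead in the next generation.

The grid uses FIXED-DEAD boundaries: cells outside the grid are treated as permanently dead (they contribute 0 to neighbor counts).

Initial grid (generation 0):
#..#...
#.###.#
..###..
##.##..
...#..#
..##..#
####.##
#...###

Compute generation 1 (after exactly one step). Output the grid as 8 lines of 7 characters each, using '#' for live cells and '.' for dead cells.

Answer: .####..
.....#.
#......
.#...#.
.#...#.
......#
#......
#.###.#

Derivation:
Simulating step by step:
Generation 0 (given above): 29 live cells
Generation 1: 17 live cells
(generation 1 grid is the final answer)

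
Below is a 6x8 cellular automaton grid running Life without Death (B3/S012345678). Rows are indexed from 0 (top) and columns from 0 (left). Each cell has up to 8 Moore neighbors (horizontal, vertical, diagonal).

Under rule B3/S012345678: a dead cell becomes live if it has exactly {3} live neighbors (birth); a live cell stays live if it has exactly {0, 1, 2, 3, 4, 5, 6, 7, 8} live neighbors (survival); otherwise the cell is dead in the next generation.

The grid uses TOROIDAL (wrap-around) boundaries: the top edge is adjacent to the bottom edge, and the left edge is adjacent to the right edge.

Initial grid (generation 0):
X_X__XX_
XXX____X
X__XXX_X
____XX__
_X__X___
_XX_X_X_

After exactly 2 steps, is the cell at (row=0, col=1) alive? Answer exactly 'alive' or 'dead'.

Answer: dead

Derivation:
Simulating step by step:
Generation 0 (given above): 21 live cells
Generation 1: 27 live cells
X_X__XX_
XXX____X
X_XXXX_X
X___XXX_
_XX_X___
XXX_X_XX
Generation 2: 27 live cells
X_X__XX_
XXX____X
X_XXXX_X
X___XXX_
_XX_X___
XXX_X_XX

Cell (0,1) at generation 2: 0 -> dead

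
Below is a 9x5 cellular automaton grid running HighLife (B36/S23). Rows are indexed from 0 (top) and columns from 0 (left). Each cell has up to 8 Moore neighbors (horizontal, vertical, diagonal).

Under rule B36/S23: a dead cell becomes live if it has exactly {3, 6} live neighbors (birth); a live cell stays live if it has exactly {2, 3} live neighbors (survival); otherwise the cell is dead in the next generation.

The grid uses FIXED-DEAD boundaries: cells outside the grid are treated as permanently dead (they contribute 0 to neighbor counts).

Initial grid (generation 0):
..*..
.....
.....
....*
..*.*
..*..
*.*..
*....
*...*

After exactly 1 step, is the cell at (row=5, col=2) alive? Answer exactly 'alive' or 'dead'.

Answer: alive

Derivation:
Simulating step by step:
Generation 0 (given above): 10 live cells
Generation 1: 3 live cells
.....
.....
.....
...*.
.....
..*..
.....
*....
.....

Cell (5,2) at generation 1: 1 -> alive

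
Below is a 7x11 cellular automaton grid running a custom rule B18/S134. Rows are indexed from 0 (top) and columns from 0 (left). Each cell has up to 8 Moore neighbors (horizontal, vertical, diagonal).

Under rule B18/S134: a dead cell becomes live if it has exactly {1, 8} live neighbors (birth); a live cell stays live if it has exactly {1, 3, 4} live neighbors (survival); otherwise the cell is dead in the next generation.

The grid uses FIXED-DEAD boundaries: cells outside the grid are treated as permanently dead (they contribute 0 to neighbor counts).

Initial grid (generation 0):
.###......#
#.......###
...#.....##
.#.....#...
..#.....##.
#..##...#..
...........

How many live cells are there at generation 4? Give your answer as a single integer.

Answer: 28

Derivation:
Simulating step by step:
Generation 0 (given above): 20 live cells
Generation 1: 29 live cells
...##..#...
#......#..#
....#.#..##
##..#.##...
.....##.#.#
....##....#
###..#.###.
Generation 2: 28 live cells
######.#.##
.##........
..#.#.#....
###...##...
..#...#.#.#
....##.....
#.#....#...
Generation 3: 21 live cells
.###.#...##
...........
..#.....#..
###.#.##..#
......#.#..
#...#.....#
........#..
Generation 4: 28 live cells
##.#..#.###
#....###...
....#...#.#
##.....#...
........#..
.#.#..#....
##.###.#..#
Population at generation 4: 28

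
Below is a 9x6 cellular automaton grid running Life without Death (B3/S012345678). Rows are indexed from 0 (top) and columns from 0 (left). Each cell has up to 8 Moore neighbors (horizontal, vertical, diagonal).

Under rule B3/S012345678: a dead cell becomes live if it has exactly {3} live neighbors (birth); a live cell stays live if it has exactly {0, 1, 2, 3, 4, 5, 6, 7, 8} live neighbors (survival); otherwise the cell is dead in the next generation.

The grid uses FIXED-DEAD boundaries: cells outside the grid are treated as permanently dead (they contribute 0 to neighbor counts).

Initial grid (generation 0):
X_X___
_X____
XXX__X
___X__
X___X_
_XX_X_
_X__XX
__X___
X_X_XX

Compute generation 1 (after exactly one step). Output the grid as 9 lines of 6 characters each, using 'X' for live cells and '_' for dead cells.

Simulating step by step:
Generation 0 (given above): 21 live cells
Generation 1: 30 live cells
(generation 1 grid is the final answer)

Answer: XXX___
_X____
XXX__X
X_XXX_
XXX_X_
XXX_X_
_X__XX
__X___
XXXXXX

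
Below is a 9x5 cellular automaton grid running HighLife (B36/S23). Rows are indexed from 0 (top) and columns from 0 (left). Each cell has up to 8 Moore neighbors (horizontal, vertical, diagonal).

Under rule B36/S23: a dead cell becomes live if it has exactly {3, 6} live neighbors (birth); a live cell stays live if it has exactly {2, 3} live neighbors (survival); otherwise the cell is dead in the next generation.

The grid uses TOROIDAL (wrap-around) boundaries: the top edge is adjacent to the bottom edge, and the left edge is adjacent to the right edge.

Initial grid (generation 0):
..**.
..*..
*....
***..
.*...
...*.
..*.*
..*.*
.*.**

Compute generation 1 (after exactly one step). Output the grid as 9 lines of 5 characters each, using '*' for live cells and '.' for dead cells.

Answer: .*..*
.***.
*.*..
*.*..
**...
..**.
..*.*
.****
**..*

Derivation:
Simulating step by step:
Generation 0 (given above): 16 live cells
Generation 1: 22 live cells
(generation 1 grid is the final answer)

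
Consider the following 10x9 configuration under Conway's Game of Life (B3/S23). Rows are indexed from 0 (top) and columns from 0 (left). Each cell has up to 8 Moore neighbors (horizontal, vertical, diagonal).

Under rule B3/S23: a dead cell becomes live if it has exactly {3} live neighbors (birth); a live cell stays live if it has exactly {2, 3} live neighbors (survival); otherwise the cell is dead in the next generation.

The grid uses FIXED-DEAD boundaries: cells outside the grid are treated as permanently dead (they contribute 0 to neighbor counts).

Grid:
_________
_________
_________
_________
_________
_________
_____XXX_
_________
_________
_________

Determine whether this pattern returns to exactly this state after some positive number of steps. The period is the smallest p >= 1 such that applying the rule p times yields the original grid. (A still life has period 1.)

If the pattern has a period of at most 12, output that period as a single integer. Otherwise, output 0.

Answer: 2

Derivation:
Simulating and comparing each generation to the original:
Gen 0 (original, given above): 3 live cells
Gen 1: 3 live cells, differs from original
Gen 2: 3 live cells, MATCHES original -> period = 2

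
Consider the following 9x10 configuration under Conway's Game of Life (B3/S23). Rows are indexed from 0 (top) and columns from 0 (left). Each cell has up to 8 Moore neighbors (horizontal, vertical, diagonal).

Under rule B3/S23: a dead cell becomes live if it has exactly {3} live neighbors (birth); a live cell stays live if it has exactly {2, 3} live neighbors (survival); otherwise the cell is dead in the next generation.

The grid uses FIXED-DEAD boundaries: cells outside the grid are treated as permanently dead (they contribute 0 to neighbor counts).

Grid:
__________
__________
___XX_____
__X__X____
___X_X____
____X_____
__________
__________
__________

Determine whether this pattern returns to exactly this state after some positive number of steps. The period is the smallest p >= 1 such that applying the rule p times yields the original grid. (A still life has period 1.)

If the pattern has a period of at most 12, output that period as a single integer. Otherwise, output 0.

Answer: 1

Derivation:
Simulating and comparing each generation to the original:
Gen 0 (original, given above): 7 live cells
Gen 1: 7 live cells, MATCHES original -> period = 1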